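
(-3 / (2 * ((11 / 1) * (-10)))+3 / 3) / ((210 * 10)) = 223 / 462000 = 0.00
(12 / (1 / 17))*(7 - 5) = 408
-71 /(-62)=71 /62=1.15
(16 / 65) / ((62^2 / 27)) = 108 / 62465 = 0.00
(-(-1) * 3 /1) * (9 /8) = 27 /8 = 3.38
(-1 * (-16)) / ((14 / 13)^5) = 371293 / 33614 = 11.05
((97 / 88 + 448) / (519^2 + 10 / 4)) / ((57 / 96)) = 316168 / 112593943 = 0.00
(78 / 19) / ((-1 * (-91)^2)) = -6 / 12103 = -0.00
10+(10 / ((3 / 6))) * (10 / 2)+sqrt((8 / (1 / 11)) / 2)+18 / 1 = 2 * sqrt(11)+128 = 134.63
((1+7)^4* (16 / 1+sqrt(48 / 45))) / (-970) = -32768 / 485-8192* sqrt(15) / 7275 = -71.92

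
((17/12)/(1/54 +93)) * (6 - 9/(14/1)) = 11475/140644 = 0.08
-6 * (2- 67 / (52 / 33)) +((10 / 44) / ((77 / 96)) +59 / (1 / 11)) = 19652405 / 22022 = 892.40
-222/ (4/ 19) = -2109/ 2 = -1054.50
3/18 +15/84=29/84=0.35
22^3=10648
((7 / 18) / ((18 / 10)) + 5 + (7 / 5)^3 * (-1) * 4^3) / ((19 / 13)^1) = -44857787 / 384750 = -116.59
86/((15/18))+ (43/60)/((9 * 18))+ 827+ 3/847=930.21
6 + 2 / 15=92 / 15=6.13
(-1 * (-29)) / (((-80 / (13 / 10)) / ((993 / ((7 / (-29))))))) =10856469 / 5600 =1938.66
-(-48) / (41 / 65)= 3120 / 41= 76.10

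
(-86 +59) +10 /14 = -184 /7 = -26.29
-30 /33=-10 /11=-0.91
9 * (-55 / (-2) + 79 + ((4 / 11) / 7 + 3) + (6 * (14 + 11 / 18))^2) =10803865 / 154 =70154.97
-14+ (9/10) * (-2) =-79/5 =-15.80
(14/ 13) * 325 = 350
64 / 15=4.27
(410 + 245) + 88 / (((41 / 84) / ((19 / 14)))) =36887 / 41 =899.68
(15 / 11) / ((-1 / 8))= -120 / 11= -10.91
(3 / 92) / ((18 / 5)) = 5 / 552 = 0.01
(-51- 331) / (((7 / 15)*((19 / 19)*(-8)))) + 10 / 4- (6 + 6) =2599 / 28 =92.82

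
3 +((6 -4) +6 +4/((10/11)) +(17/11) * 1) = 16.95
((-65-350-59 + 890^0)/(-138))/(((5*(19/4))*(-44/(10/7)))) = -43/9177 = -0.00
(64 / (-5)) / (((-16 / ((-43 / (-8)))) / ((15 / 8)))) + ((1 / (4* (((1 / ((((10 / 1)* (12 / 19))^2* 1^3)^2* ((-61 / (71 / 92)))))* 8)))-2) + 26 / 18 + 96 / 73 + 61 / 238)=-45385869779043671 / 11574575340048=-3921.17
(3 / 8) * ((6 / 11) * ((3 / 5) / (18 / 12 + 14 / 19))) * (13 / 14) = 6669 / 130900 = 0.05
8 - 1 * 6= 2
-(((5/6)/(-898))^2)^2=-625/842772484935936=-0.00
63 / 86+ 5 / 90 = 305 / 387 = 0.79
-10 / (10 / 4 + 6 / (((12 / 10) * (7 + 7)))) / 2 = -1.75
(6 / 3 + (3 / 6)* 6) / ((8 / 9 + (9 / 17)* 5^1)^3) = 17907885 / 158340421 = 0.11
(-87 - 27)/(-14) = 57/7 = 8.14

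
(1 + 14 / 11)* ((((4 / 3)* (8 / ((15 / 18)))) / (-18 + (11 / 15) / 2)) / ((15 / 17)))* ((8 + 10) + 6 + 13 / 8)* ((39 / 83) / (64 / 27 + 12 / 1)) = -73394100 / 46848769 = -1.57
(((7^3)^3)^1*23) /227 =928132961 /227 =4088691.46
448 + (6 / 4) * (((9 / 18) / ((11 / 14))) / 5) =49301 / 110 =448.19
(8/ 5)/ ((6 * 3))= 4/ 45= 0.09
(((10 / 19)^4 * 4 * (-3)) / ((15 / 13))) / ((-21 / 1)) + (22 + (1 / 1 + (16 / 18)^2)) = 1760707969 / 73892007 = 23.83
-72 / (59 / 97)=-6984 / 59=-118.37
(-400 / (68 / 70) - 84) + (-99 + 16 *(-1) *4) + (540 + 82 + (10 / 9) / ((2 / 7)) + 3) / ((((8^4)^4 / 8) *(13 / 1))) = -11525371153417740809 / 17495429021171712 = -658.76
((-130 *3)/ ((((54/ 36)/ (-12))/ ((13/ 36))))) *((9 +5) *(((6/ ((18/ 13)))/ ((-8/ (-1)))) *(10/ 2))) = 42719.44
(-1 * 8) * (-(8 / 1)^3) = 4096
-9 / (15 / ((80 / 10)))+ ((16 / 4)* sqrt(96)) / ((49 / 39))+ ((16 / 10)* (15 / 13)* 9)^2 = 624* sqrt(6) / 49+ 229224 / 845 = 302.46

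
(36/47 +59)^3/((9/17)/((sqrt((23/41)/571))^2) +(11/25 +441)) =216656630035975/994889192473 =217.77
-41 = -41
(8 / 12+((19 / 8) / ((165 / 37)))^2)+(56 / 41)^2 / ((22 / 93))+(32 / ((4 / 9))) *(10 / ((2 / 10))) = 10570189776529 / 2928974400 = 3608.84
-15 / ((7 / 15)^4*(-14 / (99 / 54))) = 2784375 / 67228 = 41.42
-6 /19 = -0.32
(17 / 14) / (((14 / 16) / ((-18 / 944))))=-153 / 5782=-0.03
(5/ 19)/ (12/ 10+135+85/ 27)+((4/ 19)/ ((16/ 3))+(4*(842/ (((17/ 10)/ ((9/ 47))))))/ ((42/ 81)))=365680238568/ 499773701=731.69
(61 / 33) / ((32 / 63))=1281 / 352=3.64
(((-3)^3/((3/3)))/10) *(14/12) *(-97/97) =63/20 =3.15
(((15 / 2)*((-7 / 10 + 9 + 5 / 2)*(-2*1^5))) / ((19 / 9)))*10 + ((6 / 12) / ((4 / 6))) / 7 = -408183 / 532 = -767.26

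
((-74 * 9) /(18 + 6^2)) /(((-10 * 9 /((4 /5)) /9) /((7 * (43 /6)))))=49.50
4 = 4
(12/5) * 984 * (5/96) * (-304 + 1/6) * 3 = -224229/2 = -112114.50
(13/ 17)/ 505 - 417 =-3579932/ 8585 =-417.00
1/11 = 0.09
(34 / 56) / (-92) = -0.01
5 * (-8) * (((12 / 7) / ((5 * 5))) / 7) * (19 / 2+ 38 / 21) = -4.43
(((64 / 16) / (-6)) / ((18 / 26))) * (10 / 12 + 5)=-455 / 81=-5.62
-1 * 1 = -1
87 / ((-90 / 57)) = -551 / 10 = -55.10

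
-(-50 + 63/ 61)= 2987/ 61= 48.97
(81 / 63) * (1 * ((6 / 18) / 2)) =3 / 14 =0.21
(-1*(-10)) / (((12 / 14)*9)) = 35 / 27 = 1.30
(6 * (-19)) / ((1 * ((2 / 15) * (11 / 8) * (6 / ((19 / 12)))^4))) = -12380495 / 4105728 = -3.02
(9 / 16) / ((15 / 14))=21 / 40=0.52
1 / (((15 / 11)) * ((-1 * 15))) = -11 / 225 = -0.05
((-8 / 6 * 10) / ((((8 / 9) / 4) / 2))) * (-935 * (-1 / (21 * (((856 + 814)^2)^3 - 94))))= -18700 / 75921865587291499671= -0.00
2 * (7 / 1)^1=14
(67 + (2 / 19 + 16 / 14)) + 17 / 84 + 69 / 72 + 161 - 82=157907 / 1064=148.41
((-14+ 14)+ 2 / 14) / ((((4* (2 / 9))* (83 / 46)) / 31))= 6417 / 2324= 2.76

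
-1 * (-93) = 93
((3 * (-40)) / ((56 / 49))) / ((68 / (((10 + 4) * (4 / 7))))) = -210 / 17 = -12.35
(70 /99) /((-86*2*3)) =-0.00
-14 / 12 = -1.17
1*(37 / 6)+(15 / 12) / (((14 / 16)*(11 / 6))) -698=-319267 / 462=-691.05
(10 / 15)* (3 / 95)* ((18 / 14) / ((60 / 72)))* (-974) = -105192 / 3325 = -31.64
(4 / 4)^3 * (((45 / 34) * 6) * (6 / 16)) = 405 / 136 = 2.98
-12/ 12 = -1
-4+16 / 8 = -2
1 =1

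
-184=-184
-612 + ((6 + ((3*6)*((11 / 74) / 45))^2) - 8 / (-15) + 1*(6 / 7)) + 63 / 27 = -432868414 / 718725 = -602.27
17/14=1.21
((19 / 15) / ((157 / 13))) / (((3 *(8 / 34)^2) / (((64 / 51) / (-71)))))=-16796 / 1504845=-0.01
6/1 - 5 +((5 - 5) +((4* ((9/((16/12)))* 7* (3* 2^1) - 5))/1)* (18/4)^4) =3654485/8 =456810.62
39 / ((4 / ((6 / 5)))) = 117 / 10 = 11.70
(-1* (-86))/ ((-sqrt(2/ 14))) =-86* sqrt(7) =-227.53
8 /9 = 0.89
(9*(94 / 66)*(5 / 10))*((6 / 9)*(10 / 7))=470 / 77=6.10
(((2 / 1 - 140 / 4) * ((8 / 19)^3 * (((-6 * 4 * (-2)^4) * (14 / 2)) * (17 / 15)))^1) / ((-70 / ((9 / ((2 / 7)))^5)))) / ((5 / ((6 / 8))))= -427589299678464 / 857375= -498719113.20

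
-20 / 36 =-5 / 9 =-0.56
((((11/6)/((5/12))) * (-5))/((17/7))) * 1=-154/17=-9.06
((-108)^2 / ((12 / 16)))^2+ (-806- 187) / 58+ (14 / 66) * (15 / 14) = 77154835187 / 319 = 241864687.11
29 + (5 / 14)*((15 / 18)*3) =29.89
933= 933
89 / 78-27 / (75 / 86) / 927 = 222467 / 200850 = 1.11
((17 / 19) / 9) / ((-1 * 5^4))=-17 / 106875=-0.00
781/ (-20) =-781/ 20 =-39.05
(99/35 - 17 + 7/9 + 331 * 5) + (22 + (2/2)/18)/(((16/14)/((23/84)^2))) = 1192462289/725760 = 1643.05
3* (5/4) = 15/4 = 3.75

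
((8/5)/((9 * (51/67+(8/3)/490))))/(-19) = -26264/2151921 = -0.01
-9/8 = -1.12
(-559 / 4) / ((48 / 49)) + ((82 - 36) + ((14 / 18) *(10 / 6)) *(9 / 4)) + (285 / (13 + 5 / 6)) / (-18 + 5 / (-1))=-34688411 / 366528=-94.64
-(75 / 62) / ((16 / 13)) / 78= -25 / 1984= -0.01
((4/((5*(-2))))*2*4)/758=-8/1895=-0.00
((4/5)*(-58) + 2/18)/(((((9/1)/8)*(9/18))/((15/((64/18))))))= -2083/6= -347.17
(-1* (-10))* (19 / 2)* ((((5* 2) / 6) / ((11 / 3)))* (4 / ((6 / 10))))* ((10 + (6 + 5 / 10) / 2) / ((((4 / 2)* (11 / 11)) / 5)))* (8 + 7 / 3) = 19510625 / 198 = 98538.51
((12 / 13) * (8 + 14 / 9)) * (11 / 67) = 3784 / 2613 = 1.45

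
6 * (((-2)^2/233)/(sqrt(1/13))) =0.37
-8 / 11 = -0.73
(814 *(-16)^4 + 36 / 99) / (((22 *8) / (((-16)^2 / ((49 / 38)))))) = 60175423.10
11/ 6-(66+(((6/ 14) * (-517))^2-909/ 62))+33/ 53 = -11869013536/ 241521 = -49142.78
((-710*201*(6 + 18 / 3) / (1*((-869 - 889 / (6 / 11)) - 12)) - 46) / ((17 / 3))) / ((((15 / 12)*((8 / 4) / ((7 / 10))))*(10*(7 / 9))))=25871751 / 6402625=4.04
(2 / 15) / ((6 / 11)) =11 / 45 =0.24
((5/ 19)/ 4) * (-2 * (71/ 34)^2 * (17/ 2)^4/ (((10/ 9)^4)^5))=-17711882766361627666808049/ 48640000000000000000000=-364.14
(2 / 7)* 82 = 164 / 7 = 23.43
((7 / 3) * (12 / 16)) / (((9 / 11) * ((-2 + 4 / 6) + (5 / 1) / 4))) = -77 / 3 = -25.67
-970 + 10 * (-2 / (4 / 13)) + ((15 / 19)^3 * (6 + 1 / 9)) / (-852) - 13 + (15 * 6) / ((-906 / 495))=-322724752513 / 294141356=-1097.18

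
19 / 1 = 19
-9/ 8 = -1.12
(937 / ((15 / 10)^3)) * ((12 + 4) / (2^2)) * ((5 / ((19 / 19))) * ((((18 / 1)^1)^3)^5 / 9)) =4162371856881895342080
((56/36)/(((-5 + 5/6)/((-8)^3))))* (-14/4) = -50176/75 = -669.01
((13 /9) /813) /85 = 13 /621945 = 0.00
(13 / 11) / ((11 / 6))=78 / 121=0.64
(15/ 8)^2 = 225/ 64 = 3.52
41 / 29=1.41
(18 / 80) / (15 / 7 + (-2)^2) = 63 / 1720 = 0.04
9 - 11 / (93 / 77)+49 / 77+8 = 8725 / 1023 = 8.53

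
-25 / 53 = -0.47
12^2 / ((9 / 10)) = 160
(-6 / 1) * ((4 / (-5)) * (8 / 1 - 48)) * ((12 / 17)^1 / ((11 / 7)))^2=-1354752 / 34969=-38.74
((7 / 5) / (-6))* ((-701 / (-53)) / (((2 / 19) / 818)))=-38132297 / 1590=-23982.58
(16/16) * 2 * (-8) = -16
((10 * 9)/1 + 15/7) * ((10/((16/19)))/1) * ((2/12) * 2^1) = 20425/56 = 364.73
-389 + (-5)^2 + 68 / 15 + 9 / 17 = -91529 / 255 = -358.94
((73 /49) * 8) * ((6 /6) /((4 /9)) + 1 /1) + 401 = 21547 /49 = 439.73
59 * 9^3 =43011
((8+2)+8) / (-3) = -6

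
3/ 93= 1/ 31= 0.03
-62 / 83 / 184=-31 / 7636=-0.00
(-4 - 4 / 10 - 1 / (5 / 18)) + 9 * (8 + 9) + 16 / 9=1321 / 9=146.78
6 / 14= 3 / 7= 0.43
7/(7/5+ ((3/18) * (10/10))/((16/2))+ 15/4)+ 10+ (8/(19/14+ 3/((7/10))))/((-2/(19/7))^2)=9583774/686273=13.96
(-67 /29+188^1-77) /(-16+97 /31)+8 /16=-7.94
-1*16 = -16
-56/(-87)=56/87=0.64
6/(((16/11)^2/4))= 363/32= 11.34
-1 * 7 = -7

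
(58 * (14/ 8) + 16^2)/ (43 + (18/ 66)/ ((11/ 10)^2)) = 951665/ 115066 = 8.27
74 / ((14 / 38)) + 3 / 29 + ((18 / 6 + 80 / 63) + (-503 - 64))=-660953 / 1827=-361.77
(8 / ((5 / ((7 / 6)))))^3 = 21952 / 3375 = 6.50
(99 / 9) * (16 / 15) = 176 / 15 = 11.73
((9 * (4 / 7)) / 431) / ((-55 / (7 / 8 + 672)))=-6921 / 47410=-0.15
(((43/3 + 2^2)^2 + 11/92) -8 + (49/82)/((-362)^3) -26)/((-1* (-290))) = 1.04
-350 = -350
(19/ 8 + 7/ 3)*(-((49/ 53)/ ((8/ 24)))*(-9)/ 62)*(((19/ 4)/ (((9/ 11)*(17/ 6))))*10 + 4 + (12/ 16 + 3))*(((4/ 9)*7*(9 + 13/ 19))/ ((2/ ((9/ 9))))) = 5135683777/ 6368268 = 806.45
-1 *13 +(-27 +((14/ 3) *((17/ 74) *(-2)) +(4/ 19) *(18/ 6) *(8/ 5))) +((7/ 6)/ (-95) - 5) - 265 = -6562067/ 21090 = -311.15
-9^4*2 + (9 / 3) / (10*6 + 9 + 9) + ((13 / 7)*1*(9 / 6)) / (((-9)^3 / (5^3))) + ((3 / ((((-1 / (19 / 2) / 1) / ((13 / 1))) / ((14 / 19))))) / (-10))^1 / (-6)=-5805542243 / 442260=-13126.99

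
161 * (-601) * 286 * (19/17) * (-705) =370688488170/17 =21805205186.47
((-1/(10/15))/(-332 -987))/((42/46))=0.00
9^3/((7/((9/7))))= 133.90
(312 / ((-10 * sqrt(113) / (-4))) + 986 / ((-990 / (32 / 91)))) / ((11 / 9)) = -15776 / 55055 + 5616 * sqrt(113) / 6215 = 9.32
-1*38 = -38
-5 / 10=-0.50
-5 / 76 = -0.07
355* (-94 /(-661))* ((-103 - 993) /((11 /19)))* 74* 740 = -5233469006.85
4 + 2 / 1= 6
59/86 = 0.69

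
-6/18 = -1/3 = -0.33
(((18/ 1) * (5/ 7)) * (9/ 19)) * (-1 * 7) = -810/ 19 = -42.63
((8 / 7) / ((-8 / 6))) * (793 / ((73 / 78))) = -371124 / 511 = -726.27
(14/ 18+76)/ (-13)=-691/ 117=-5.91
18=18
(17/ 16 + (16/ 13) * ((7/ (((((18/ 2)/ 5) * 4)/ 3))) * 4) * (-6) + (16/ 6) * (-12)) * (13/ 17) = -24355/ 272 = -89.54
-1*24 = -24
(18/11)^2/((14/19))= 3078/847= 3.63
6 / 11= 0.55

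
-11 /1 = -11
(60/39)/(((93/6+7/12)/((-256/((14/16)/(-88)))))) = 43253760/17563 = 2462.78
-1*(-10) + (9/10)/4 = 409/40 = 10.22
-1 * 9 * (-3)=27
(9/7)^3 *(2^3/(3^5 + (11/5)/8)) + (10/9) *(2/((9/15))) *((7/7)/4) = 89741885/90118791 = 1.00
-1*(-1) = 1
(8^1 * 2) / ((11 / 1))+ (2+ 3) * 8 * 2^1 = 896 / 11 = 81.45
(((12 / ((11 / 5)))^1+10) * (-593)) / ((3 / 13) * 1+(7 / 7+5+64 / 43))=-11270558 / 9493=-1187.25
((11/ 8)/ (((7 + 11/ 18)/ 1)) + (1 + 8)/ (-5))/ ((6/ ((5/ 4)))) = -1479/ 4384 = -0.34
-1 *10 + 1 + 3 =-6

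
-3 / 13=-0.23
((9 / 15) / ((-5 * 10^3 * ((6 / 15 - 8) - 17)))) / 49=1 / 10045000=0.00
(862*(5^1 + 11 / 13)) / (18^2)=16378 / 1053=15.55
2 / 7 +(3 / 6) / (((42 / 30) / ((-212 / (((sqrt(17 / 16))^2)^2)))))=-135102 / 2023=-66.78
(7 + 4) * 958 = 10538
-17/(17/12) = -12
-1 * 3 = -3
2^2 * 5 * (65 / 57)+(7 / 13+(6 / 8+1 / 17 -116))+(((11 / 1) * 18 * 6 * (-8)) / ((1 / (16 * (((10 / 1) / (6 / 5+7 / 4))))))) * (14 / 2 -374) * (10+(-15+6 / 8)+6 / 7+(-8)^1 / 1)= -44851843811568173 / 20810244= -2155277170.78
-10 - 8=-18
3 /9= 1 /3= 0.33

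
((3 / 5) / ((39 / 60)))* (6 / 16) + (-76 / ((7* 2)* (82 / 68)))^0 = 1.35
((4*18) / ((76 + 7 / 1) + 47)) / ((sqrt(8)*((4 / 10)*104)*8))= 9*sqrt(2) / 21632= 0.00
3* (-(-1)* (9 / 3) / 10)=0.90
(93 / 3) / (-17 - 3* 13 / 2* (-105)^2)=-62 / 430009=-0.00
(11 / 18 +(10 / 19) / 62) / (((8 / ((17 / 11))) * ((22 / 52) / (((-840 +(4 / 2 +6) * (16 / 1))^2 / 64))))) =2240.98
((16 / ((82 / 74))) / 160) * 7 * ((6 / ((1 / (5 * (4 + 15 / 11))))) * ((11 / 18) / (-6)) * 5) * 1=-76405 / 1476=-51.76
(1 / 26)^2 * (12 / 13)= 0.00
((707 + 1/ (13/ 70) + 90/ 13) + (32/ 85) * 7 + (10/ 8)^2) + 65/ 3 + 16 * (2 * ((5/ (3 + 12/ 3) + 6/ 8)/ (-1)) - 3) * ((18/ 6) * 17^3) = -518809688323/ 371280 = -1397354.26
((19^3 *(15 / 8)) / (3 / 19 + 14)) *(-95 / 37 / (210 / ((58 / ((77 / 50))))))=-8975858875 / 21458668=-418.29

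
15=15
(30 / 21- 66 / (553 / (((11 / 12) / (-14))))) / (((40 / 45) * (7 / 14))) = 200169 / 61936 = 3.23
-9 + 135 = 126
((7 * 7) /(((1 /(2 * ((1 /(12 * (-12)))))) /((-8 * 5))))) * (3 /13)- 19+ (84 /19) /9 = -3020 /247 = -12.23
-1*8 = -8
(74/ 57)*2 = 148/ 57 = 2.60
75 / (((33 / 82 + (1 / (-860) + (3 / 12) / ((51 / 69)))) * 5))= 20.28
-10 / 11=-0.91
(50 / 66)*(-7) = -175 / 33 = -5.30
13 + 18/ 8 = 15.25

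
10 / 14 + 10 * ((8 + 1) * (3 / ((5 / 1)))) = 383 / 7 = 54.71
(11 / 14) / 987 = 11 / 13818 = 0.00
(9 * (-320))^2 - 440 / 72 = 74649545 / 9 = 8294393.89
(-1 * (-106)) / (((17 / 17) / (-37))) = -3922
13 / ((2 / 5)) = 65 / 2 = 32.50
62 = 62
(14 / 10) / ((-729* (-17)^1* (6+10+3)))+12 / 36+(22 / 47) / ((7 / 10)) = 388130408 / 387343215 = 1.00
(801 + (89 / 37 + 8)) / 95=8.54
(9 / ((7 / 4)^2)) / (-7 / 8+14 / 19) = -7296 / 343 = -21.27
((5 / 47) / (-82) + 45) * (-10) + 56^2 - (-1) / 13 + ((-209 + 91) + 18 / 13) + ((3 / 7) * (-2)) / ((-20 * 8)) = 36046102513 / 14028560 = 2569.48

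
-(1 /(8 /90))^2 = -2025 /16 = -126.56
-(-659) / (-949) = -659 / 949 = -0.69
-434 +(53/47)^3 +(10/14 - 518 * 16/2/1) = -3325550604/726761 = -4575.85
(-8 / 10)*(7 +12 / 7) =-244 / 35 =-6.97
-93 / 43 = -2.16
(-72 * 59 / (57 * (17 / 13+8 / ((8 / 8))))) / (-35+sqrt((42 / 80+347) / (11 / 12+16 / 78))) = 92040 * sqrt(37949730) / 3682103689+1127490000 / 3682103689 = 0.46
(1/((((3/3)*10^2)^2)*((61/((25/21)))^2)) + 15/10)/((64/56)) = 39383065/30006144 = 1.31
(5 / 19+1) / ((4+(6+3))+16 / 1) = 0.04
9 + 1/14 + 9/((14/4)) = 163/14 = 11.64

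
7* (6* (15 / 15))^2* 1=252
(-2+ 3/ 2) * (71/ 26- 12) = 241/ 52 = 4.63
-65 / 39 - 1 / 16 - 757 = -36419 / 48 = -758.73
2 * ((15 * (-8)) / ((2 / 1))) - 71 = -191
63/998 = 0.06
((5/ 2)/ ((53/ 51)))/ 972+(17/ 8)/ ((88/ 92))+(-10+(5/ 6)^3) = -5437997/ 755568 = -7.20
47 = 47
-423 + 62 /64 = -13505 /32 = -422.03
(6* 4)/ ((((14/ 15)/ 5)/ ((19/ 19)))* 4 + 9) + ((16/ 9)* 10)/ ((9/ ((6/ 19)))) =1157320/ 375003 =3.09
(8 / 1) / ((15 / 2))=16 / 15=1.07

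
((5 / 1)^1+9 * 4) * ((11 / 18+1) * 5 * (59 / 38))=350755 / 684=512.80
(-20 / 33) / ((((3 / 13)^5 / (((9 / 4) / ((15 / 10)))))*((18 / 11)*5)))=-371293 / 2187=-169.77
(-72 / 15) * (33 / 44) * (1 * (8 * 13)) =-1872 / 5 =-374.40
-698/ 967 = -0.72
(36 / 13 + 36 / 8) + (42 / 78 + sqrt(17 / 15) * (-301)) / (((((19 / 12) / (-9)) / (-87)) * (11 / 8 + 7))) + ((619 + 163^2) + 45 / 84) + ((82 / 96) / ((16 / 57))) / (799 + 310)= 895469323509729 / 32888291072 - 7541856 * sqrt(255) / 6365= 8306.35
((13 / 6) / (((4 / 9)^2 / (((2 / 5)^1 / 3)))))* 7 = 819 / 80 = 10.24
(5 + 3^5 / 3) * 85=7310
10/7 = 1.43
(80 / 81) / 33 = 80 / 2673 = 0.03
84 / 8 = 21 / 2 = 10.50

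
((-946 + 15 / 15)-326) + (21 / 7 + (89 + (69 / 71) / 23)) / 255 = -4600984 / 3621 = -1270.64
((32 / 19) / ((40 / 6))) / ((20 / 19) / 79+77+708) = 1896 / 5891525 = 0.00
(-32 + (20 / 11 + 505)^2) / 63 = 31076753 / 7623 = 4076.71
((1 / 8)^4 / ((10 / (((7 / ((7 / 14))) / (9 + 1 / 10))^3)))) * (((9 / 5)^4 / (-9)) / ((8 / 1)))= -729 / 56243200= -0.00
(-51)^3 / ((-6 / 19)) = 840123 / 2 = 420061.50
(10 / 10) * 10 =10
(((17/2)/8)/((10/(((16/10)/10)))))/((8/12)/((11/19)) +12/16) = 561/62750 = 0.01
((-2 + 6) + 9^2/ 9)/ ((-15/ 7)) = -91/ 15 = -6.07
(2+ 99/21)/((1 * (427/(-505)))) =-23735/2989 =-7.94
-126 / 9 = -14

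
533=533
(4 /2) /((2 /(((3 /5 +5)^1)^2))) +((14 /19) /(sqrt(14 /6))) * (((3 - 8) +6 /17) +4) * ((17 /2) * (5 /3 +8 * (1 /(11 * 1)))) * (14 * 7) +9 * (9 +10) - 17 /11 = 55224 /275 - 7742 * sqrt(21) /57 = -421.61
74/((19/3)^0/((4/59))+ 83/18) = 2664/697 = 3.82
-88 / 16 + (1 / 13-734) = -19225 / 26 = -739.42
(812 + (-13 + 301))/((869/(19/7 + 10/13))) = 31700/7189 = 4.41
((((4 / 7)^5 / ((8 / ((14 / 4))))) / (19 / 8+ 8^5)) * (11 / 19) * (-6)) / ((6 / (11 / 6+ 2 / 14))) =-21248 / 22831990167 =-0.00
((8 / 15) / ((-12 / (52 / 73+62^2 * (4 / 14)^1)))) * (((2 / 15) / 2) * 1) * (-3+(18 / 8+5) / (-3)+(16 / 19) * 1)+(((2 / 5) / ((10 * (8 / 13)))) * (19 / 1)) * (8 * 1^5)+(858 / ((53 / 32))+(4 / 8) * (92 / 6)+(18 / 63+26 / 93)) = 1186679718146 / 2153504745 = 551.05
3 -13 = -10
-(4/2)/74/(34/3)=-3/1258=-0.00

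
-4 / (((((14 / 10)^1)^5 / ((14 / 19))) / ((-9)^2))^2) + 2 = -1020994063678 / 2081093161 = -490.60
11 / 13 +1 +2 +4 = 102 / 13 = 7.85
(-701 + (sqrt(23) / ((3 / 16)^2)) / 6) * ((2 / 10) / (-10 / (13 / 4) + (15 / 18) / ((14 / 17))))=765492 / 11275-46592 * sqrt(23) / 101475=65.69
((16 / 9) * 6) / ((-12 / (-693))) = 616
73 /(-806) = -73 /806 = -0.09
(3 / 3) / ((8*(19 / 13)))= 0.09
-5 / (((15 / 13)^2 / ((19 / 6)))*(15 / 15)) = -3211 / 270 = -11.89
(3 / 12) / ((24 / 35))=35 / 96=0.36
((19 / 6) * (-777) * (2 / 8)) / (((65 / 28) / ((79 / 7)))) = -388759 / 130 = -2990.45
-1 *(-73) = 73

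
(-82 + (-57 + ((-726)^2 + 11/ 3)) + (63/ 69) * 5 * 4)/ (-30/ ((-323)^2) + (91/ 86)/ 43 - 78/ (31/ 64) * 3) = -434870054287991732/ 398652975123987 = -1090.85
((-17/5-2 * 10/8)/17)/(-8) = 0.04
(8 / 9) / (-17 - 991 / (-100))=-0.13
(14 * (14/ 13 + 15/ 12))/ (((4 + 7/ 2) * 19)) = 847/ 3705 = 0.23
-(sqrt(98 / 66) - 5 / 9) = 5 / 9 - 7* sqrt(33) / 33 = -0.66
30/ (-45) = -2/ 3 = -0.67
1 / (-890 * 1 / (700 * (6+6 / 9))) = -1400 / 267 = -5.24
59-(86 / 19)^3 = -231375 / 6859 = -33.73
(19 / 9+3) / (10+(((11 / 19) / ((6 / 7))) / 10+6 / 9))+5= 201035 / 36711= 5.48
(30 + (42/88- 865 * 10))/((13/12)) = -1137777/143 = -7956.48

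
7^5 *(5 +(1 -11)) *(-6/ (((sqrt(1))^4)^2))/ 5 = 100842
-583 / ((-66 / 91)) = 4823 / 6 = 803.83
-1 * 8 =-8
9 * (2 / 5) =18 / 5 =3.60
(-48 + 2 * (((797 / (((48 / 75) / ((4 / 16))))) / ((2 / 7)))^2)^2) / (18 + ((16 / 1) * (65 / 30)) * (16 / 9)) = 10217608178465970621387 / 288568115200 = 35407959647.19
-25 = -25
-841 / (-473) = 841 / 473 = 1.78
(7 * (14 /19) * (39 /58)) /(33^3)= 637 /6600429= 0.00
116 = 116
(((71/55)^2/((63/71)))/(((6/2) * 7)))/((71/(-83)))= -418403/4002075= -0.10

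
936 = 936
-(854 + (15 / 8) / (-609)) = -1386891 / 1624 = -854.00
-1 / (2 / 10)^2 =-25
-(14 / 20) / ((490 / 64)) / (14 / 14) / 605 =-16 / 105875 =-0.00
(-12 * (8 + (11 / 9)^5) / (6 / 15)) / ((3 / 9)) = -6334430 / 6561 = -965.47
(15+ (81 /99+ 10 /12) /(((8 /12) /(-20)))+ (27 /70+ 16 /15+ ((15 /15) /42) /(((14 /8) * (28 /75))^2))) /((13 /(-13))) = 33.04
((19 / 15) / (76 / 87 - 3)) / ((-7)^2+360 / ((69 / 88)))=-437 / 372775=-0.00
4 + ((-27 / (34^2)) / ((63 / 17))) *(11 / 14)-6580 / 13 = -43503021 / 86632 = -502.16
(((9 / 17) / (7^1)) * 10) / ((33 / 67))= 1.54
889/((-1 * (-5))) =889/5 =177.80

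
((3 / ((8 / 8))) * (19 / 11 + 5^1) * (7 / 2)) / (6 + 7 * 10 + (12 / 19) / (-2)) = 0.93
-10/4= -5/2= -2.50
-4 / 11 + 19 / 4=193 / 44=4.39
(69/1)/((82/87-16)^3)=-45436707/2248091000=-0.02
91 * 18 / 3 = 546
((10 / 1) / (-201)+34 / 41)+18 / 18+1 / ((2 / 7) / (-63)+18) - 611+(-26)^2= 4371053161 / 65400576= 66.84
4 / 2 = 2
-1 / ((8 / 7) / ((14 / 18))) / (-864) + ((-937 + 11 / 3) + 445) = -30378191 / 62208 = -488.33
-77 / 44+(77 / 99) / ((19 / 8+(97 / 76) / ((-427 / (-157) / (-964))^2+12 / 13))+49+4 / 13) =-1800628911344282047 / 1037621316940645284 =-1.74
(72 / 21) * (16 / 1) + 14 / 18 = 3505 / 63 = 55.63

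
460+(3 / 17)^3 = 2260007 / 4913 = 460.01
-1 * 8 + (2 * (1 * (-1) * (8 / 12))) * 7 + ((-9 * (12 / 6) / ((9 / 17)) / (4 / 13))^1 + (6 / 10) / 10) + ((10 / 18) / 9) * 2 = -127.65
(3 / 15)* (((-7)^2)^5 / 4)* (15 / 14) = 121060821 / 8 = 15132602.62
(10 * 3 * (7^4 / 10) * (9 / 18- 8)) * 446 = -24094035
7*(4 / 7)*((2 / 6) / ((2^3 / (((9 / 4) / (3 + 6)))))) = 1 / 24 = 0.04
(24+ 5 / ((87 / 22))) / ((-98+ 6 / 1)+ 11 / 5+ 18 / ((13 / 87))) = 142870 / 173391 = 0.82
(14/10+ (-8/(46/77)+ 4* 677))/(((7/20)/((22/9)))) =3031512/161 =18829.27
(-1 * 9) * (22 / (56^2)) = -99 / 1568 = -0.06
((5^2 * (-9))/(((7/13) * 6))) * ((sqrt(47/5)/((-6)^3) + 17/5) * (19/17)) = -3705/14 + 1235 * sqrt(235)/17136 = -263.54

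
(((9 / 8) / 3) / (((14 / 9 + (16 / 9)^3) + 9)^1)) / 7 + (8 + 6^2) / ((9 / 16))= 78.23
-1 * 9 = -9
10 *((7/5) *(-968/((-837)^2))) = -13552/700569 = -0.02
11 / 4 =2.75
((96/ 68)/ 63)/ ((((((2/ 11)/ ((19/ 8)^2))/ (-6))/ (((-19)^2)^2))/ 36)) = -4657542219/ 238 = -19569505.12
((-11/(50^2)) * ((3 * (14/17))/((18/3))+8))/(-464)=1573/19720000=0.00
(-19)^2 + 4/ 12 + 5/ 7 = 362.05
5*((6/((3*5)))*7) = 14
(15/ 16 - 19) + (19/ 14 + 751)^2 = 443762195/ 784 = 566023.21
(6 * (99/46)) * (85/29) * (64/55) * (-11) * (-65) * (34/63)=79347840/4669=16994.61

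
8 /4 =2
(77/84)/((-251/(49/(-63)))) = 77/27108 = 0.00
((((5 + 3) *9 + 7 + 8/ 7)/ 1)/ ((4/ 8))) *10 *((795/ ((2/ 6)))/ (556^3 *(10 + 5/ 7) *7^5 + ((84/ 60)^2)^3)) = 418120312500/ 3385289889975823543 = 0.00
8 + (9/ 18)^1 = 17/ 2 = 8.50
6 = 6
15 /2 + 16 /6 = 61 /6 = 10.17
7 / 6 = 1.17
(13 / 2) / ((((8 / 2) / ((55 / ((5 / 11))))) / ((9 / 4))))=14157 / 32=442.41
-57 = -57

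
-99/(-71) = 99/71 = 1.39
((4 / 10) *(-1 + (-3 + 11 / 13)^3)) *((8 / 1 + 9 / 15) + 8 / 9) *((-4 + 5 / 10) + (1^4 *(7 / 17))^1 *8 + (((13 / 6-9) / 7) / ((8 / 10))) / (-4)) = -1669009837 / 403369200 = -4.14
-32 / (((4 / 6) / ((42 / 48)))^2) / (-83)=441 / 664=0.66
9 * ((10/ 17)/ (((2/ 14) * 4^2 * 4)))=315/ 544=0.58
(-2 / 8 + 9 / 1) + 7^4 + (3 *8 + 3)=9747 / 4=2436.75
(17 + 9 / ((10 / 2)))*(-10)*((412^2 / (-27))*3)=31911872 / 9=3545763.56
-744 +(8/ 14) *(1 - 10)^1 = -749.14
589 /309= 1.91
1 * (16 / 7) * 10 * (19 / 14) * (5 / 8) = 950 / 49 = 19.39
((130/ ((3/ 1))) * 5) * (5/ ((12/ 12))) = 3250/ 3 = 1083.33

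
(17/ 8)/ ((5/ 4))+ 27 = 287/ 10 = 28.70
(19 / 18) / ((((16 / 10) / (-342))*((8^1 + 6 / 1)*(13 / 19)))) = -34295 / 1456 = -23.55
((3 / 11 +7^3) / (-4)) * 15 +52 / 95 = -1344628 / 1045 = -1286.73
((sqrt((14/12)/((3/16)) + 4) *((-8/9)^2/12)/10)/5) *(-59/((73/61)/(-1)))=57584 *sqrt(23)/1330425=0.21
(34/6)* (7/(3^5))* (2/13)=238/9477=0.03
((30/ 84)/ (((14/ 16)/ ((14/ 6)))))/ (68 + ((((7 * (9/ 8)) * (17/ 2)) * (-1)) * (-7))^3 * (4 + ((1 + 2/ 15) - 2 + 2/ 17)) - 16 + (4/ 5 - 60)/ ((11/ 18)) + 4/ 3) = 4505600/ 1582190637738529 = 0.00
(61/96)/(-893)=-61/85728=-0.00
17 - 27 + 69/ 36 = -97/ 12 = -8.08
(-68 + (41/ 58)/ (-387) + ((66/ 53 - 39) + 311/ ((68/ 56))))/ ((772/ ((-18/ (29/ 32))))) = -24327038408/ 6288492559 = -3.87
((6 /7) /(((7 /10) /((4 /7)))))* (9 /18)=120 /343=0.35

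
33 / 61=0.54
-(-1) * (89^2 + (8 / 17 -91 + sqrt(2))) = sqrt(2) + 133118 / 17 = 7831.88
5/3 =1.67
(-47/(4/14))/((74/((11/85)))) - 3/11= -77549/138380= -0.56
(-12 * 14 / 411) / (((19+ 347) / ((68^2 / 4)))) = -32368 / 25071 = -1.29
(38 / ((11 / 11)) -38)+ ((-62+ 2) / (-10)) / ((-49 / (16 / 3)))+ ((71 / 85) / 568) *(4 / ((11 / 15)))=-11821 / 18326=-0.65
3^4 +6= 87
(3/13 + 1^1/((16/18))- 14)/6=-1315/624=-2.11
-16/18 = -8/9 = -0.89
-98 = -98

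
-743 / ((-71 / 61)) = 45323 / 71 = 638.35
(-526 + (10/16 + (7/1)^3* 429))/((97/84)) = 24632433/194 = 126971.30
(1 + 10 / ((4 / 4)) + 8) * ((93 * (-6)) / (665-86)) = -3534 / 193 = -18.31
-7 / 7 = -1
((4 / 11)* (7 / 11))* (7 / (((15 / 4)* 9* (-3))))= -784 / 49005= -0.02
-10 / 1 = -10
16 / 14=8 / 7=1.14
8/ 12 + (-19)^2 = 1085/ 3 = 361.67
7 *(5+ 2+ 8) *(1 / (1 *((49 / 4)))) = 60 / 7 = 8.57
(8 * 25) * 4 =800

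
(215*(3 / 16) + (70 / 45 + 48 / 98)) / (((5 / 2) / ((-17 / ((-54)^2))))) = -5080909 / 51438240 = -0.10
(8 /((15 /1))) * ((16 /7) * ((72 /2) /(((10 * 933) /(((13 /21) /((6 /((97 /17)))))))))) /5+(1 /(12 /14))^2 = 1587406507 /1165783500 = 1.36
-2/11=-0.18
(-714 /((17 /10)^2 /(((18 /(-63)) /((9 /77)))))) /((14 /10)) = 22000 /51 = 431.37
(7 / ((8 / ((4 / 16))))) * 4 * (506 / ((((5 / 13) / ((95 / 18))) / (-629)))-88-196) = -275165765 / 72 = -3821746.74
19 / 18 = 1.06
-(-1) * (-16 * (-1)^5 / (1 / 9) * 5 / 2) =360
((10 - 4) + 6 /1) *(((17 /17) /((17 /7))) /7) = 12 /17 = 0.71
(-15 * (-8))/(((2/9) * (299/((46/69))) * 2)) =180/299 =0.60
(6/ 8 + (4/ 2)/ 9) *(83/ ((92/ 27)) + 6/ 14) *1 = 26605/ 1104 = 24.10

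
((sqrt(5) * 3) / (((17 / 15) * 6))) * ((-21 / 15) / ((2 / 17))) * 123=-2583 * sqrt(5) / 4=-1443.94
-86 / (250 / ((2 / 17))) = -86 / 2125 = -0.04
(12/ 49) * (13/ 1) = 3.18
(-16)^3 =-4096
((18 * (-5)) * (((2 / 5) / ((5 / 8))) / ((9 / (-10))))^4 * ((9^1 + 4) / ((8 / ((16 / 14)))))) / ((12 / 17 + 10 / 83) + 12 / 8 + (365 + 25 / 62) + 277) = -1192509833216 / 17988787506375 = -0.07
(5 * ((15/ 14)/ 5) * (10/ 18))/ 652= 25/ 27384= 0.00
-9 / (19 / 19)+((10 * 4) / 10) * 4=7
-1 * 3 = -3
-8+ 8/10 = -36/5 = -7.20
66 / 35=1.89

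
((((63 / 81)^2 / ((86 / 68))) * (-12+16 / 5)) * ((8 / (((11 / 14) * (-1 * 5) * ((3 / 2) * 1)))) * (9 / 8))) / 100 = 46648 / 725625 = 0.06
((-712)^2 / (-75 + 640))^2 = 256992219136 / 319225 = 805050.42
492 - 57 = 435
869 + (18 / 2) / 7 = 6092 / 7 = 870.29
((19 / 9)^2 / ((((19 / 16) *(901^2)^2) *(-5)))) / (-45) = 304 / 12010655239128225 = 0.00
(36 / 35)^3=46656 / 42875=1.09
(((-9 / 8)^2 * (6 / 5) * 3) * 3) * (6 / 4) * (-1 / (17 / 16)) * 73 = -478953 / 340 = -1408.69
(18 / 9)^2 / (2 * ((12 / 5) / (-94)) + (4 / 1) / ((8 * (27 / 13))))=50760 / 2407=21.09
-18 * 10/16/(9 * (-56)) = 0.02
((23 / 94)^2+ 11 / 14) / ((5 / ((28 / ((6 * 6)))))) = 52301 / 397620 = 0.13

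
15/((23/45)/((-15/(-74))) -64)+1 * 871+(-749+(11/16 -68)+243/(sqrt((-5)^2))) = 171043987/1659920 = 103.04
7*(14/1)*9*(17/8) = 1874.25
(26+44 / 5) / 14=87 / 35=2.49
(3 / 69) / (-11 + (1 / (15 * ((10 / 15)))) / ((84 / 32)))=-105 / 26473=-0.00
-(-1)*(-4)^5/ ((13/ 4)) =-4096/ 13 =-315.08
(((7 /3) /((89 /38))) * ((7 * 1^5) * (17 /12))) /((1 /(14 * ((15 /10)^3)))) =332367 /712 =466.81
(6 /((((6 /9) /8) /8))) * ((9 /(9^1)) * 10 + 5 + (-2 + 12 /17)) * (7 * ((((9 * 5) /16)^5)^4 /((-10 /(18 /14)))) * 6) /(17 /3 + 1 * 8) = -39387981069164900881795063018798828125 /13165957754240570855784448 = -2991653308053.38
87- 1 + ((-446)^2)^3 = 7870623759839382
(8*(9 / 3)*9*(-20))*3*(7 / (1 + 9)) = -9072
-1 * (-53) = 53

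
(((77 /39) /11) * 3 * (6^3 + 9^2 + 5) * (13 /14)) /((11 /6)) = 906 /11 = 82.36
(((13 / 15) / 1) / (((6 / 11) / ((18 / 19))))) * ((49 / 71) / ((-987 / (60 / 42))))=-286 / 190209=-0.00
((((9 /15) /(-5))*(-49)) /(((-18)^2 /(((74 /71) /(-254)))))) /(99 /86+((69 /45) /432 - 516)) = 935508 /6467735896735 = 0.00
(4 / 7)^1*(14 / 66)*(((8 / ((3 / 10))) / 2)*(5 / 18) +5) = 940 / 891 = 1.05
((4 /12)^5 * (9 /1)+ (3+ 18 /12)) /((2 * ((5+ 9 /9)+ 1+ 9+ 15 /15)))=245 /1836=0.13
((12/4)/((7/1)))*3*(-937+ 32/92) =-1204.27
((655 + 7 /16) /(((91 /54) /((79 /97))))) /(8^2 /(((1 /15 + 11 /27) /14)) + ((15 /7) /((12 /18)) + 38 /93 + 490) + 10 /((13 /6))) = 2080295703 /15684248548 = 0.13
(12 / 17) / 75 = 4 / 425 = 0.01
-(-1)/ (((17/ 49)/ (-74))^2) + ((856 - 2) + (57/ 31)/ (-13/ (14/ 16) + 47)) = 31142674087/ 671925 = 46348.44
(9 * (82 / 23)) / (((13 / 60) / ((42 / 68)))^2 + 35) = 292912200 / 320627843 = 0.91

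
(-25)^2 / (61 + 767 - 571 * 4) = -625 / 1456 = -0.43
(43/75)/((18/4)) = 0.13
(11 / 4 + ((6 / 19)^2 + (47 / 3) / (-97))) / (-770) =-161371 / 46222440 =-0.00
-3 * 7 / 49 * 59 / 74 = -177 / 518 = -0.34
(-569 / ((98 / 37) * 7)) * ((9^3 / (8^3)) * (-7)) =15347637 / 50176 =305.88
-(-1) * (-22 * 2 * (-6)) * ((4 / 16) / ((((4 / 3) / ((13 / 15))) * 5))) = 429 / 50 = 8.58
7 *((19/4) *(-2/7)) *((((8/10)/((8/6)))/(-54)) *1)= 19/180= 0.11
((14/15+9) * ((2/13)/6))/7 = 149/4095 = 0.04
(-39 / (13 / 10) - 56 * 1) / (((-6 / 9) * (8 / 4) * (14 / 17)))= 2193 / 28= 78.32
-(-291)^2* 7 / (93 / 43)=-8496327 / 31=-274075.06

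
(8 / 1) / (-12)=-2 / 3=-0.67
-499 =-499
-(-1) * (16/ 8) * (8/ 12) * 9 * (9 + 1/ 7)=109.71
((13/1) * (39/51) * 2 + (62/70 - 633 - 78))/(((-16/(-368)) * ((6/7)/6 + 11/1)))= -1574304/1105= -1424.71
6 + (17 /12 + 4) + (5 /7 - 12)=11 /84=0.13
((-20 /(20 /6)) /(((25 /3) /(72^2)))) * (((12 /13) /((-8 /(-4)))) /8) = -69984 /325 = -215.34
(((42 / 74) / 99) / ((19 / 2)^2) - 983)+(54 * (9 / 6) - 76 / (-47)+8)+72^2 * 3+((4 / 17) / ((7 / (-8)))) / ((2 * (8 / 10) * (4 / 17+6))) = 112672118819668 / 7685898297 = 14659.59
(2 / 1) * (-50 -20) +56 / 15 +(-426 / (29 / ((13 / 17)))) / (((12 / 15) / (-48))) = 3976508 / 7395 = 537.73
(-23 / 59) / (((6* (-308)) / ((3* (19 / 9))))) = 437 / 327096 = 0.00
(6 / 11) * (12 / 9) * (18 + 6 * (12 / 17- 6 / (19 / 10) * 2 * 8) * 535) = -413196048 / 3553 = -116294.98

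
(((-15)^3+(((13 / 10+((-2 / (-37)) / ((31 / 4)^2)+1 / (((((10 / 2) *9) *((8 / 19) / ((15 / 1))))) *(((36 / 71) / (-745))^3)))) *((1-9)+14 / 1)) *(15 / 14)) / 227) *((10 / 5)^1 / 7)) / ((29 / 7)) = -71419227981977330419 / 14561134242048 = -4904784.67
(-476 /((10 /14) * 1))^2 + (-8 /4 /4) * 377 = 22195023 /50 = 443900.46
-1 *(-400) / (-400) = -1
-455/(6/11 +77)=-5005/853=-5.87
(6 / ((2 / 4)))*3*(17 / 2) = 306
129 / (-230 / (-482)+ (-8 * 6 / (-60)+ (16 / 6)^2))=1399005 / 90971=15.38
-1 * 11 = -11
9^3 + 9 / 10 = 7299 / 10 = 729.90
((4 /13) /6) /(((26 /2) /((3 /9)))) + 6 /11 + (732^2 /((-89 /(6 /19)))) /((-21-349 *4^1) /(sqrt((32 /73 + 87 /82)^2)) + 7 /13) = 7980653211171508 /3117941144891001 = 2.56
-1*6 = -6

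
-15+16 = 1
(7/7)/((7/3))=3/7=0.43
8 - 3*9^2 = -235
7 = 7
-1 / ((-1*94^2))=1 / 8836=0.00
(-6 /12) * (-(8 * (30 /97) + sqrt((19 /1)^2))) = 10.74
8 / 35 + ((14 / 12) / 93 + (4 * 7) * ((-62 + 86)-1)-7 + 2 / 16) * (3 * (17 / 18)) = 846251281 / 468720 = 1805.45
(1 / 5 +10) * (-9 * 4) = -367.20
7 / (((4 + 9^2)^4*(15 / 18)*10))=21 / 1305015625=0.00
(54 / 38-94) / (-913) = 0.10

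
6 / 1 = 6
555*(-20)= -11100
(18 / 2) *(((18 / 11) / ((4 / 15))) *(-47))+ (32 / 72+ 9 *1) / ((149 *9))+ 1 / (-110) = -1723001972 / 663795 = -2595.68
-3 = -3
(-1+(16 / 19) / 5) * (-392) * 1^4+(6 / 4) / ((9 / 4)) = 93094 / 285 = 326.65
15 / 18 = 5 / 6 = 0.83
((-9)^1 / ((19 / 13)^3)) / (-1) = 19773 / 6859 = 2.88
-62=-62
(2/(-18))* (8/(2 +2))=-2/9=-0.22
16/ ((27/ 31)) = 496/ 27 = 18.37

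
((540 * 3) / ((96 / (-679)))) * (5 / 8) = -458325 / 64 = -7161.33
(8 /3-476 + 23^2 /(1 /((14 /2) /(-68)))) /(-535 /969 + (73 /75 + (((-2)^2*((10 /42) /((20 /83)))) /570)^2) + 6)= -257115187035 /3128152141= -82.19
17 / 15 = 1.13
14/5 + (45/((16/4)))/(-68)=3583/1360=2.63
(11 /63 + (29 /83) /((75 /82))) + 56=7393363 /130725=56.56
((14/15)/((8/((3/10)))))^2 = 49/40000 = 0.00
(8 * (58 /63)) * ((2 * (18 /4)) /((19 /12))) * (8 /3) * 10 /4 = 37120 /133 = 279.10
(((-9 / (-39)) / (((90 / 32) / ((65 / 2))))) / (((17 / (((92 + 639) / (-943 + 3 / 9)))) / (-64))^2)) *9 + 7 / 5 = 514710463 / 2499245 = 205.95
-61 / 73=-0.84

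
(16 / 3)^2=256 / 9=28.44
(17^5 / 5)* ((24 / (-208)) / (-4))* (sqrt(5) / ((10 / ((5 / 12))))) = 1419857* sqrt(5) / 4160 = 763.20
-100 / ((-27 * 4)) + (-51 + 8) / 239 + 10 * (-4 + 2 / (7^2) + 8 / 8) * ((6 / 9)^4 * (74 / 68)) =-90548614 / 16126047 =-5.62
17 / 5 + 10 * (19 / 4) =509 / 10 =50.90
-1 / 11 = -0.09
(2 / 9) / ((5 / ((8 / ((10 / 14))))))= 112 / 225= 0.50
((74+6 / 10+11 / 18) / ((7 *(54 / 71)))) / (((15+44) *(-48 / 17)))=-1167169 / 13763520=-0.08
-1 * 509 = -509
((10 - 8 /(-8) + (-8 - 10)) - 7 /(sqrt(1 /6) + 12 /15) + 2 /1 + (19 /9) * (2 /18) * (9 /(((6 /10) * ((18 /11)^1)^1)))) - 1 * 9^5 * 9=-18338409721 /34506 + 175 * sqrt(6) /71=-531449.64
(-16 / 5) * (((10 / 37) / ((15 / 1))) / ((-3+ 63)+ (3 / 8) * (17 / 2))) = -512 / 561105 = -0.00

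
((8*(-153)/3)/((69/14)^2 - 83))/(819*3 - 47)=39984/13865935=0.00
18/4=9/2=4.50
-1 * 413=-413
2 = 2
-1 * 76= -76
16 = 16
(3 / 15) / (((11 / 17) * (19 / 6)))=102 / 1045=0.10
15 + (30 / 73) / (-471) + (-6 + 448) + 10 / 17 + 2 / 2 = 89349786 / 194837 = 458.59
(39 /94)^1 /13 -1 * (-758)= 758.03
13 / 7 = 1.86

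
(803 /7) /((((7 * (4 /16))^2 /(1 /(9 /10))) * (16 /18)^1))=16060 /343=46.82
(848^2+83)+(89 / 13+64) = 9350352 / 13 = 719257.85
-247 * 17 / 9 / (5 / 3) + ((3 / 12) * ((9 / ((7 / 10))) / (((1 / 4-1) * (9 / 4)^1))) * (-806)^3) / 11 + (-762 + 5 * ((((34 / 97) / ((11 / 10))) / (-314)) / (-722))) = 90666770.36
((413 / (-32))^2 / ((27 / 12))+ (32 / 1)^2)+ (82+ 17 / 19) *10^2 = 410947435 / 43776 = 9387.51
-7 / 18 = -0.39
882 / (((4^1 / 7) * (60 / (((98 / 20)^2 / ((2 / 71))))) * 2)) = 175414659 / 16000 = 10963.42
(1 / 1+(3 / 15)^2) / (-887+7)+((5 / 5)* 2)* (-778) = -17116013 / 11000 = -1556.00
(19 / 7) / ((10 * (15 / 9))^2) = 171 / 17500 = 0.01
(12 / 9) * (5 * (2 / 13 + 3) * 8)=6560 / 39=168.21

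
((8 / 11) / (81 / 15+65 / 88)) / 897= 0.00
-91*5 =-455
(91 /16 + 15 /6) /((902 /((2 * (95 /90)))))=2489 /129888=0.02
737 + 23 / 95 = 737.24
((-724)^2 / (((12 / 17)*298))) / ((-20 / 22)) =-6126307 / 2235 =-2741.08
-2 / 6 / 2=-1 / 6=-0.17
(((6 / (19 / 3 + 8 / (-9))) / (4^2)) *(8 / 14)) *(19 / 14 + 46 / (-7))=-0.21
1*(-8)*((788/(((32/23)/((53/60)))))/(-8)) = 240143/480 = 500.30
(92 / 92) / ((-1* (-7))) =1 / 7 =0.14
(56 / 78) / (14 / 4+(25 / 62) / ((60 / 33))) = 6944 / 35997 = 0.19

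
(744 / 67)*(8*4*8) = 190464 / 67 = 2842.75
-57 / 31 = -1.84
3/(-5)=-3/5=-0.60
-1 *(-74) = 74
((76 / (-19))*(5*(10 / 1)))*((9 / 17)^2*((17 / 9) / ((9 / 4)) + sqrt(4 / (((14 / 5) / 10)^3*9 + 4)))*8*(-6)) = 38400 / 17 + 194400000*sqrt(65587) / 18954643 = 4885.40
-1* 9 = -9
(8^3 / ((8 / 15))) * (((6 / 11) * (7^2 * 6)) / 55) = 338688 / 121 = 2799.07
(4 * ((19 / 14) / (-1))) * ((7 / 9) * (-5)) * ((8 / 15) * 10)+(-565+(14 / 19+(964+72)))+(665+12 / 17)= 10901558 / 8721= 1250.04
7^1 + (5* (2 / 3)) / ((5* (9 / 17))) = 223 / 27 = 8.26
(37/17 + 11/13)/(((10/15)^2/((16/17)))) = 24048/3757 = 6.40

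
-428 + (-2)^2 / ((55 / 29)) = -23424 / 55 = -425.89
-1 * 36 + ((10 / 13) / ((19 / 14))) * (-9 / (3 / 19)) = -68.31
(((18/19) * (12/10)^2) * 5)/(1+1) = 324/95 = 3.41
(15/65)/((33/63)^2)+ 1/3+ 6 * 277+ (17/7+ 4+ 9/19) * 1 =1048185202/627627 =1670.08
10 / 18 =5 / 9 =0.56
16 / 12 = 4 / 3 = 1.33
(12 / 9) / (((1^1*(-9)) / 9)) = -4 / 3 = -1.33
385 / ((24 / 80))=3850 / 3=1283.33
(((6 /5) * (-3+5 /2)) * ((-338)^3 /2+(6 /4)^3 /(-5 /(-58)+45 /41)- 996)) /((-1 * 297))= -217410660217 /5573700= -39006.52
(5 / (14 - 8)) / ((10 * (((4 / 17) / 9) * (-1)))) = -51 / 16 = -3.19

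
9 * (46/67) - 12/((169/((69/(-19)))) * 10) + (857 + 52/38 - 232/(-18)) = 8494856347/9681165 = 877.46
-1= -1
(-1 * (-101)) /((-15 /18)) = -606 /5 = -121.20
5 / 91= 0.05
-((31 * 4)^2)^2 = -236421376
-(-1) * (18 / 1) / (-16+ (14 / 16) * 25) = 144 / 47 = 3.06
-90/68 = -45/34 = -1.32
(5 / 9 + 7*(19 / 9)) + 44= 178 / 3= 59.33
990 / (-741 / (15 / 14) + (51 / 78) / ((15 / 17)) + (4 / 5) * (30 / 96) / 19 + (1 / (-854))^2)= -267509462220 / 186674537851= -1.43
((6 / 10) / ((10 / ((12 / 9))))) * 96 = 7.68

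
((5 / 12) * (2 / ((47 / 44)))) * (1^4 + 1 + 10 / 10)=110 / 47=2.34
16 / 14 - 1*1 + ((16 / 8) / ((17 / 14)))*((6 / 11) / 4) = 481 / 1309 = 0.37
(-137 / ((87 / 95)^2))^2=1528746780625 / 57289761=26684.47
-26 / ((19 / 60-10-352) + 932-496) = -0.35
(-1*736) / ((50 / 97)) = -35696 / 25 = -1427.84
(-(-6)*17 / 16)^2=2601 / 64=40.64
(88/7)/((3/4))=352/21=16.76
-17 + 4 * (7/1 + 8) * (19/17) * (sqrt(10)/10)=-17 + 114 * sqrt(10)/17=4.21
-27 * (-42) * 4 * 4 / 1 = 18144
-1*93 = -93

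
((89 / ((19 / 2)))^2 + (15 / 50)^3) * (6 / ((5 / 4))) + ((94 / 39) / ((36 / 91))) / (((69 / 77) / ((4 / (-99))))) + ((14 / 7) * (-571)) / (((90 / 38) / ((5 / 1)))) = -7527335819653 / 3783054375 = -1989.75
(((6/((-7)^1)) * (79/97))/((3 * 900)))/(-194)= 79/59276700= 0.00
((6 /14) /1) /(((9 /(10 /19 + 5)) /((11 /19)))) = 55 /361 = 0.15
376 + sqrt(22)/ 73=376.06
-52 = -52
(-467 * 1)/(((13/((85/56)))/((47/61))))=-1865665/44408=-42.01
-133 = -133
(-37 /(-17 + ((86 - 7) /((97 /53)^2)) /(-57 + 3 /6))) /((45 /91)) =3579851639 /833332995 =4.30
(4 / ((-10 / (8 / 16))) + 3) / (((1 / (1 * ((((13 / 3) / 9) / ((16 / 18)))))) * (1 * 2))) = 91 / 120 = 0.76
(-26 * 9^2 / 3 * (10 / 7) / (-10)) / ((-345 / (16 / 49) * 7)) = -3744 / 276115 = -0.01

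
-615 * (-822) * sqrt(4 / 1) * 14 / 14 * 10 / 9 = 1123400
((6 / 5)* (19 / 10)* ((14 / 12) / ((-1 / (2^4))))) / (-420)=38 / 375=0.10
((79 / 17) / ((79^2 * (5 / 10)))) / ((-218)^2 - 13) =2 / 63807273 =0.00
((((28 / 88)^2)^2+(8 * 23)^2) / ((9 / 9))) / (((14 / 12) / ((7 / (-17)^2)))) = 23792920611 / 33849992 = 702.89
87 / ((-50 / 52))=-2262 / 25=-90.48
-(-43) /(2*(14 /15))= 645 /28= 23.04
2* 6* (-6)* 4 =-288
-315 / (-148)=315 / 148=2.13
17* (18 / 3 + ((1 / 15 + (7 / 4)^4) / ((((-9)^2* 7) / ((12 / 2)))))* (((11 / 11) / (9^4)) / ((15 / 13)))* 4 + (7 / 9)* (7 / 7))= 1028736074291 / 8928208800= 115.22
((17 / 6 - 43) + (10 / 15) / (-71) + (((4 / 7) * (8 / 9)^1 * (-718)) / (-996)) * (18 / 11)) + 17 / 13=-1354475075 / 35393358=-38.27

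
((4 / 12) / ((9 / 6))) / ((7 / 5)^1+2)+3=469 / 153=3.07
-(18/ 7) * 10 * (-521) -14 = 93682/ 7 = 13383.14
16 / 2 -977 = -969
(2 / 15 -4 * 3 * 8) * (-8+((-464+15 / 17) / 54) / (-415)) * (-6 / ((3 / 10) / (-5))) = 8742715012 / 114291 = 76495.22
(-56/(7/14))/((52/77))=-2156/13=-165.85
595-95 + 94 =594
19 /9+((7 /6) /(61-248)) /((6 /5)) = 14177 /6732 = 2.11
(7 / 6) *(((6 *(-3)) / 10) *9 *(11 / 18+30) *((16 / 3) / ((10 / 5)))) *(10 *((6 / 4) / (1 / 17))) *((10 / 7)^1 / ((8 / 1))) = -140505 / 2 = -70252.50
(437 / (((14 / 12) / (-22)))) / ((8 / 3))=-43263 / 14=-3090.21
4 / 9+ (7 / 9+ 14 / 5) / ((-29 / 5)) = -5 / 29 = -0.17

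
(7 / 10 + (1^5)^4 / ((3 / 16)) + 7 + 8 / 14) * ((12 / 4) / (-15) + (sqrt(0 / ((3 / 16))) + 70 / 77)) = 37141 / 3850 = 9.65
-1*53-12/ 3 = -57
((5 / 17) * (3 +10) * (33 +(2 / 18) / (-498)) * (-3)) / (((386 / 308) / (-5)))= 3701322625 / 2450907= 1510.18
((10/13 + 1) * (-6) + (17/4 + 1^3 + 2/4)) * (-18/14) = 2277/364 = 6.26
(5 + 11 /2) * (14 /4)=147 /4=36.75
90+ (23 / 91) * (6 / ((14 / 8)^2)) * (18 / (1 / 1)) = 441054 / 4459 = 98.91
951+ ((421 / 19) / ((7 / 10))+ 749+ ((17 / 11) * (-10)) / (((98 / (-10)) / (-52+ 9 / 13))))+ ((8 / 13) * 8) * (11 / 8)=220669468 / 133133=1657.51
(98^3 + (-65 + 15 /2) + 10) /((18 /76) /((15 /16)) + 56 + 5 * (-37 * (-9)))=178817455 /327038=546.78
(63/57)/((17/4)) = 84/323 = 0.26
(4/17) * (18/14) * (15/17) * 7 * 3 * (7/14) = 810/289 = 2.80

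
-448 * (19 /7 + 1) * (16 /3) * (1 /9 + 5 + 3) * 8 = -15548416 /27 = -575867.26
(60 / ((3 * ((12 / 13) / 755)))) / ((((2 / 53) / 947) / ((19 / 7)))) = 46799343175 / 42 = 1114270075.60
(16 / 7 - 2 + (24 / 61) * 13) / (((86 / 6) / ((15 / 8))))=51885 / 73444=0.71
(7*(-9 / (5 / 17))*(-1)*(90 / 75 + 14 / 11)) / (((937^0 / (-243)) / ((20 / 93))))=-47192544 / 1705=-27678.91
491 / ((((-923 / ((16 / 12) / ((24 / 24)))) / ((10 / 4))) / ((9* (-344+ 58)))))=324060 / 71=4564.23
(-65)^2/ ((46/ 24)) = 50700/ 23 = 2204.35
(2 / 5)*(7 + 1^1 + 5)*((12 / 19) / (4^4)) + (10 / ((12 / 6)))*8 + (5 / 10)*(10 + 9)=150519 / 3040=49.51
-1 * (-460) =460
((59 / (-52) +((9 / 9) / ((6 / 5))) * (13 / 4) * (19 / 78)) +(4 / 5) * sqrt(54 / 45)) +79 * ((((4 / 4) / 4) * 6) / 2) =4 * sqrt(30) / 25 +110027 / 1872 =59.65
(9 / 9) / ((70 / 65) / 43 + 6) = 559 / 3368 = 0.17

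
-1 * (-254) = 254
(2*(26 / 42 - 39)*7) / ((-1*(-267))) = -1612 / 801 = -2.01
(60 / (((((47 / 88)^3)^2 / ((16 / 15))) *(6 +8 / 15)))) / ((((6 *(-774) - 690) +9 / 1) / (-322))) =683602815746048 / 26786350092565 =25.52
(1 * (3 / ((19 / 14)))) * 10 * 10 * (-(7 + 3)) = -42000 / 19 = -2210.53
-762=-762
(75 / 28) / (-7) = -75 / 196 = -0.38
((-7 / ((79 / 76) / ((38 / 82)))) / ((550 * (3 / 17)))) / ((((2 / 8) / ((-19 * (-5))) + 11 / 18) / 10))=-39178608 / 74785271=-0.52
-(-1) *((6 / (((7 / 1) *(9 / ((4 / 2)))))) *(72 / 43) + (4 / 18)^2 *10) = 19816 / 24381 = 0.81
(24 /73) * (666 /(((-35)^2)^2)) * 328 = 0.05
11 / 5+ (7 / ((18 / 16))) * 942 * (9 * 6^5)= 2050997771 / 5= 410199554.20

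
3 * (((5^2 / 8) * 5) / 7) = 375 / 56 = 6.70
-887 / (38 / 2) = -887 / 19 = -46.68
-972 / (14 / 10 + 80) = -4860 / 407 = -11.94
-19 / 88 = -0.22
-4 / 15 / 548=-1 / 2055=-0.00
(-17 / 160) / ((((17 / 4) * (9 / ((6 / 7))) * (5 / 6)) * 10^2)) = -1 / 35000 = -0.00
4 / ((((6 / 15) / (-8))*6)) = -40 / 3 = -13.33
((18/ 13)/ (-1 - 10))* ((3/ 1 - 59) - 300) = 6408/ 143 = 44.81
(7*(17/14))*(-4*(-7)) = 238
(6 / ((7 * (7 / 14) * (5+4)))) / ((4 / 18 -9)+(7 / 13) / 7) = -0.02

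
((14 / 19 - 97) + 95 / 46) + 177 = 72369 / 874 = 82.80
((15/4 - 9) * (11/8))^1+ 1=-199/32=-6.22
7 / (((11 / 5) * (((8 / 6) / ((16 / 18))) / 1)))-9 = -6.88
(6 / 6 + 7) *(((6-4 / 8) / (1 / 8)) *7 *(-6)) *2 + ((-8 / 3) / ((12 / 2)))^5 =-1745961856 / 59049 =-29568.02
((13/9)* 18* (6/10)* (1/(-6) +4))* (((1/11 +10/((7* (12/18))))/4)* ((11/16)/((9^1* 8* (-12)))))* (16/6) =-12857/181440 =-0.07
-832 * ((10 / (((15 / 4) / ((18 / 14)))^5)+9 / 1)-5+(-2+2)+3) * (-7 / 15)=61591536448 / 22509375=2736.26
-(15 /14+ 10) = -155 /14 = -11.07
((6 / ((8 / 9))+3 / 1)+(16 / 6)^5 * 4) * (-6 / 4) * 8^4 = -273287680 / 81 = -3373921.98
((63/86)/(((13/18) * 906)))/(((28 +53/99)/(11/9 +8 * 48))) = 7207893/476910850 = 0.02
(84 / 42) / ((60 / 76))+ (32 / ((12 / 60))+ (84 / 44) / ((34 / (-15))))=907087 / 5610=161.69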